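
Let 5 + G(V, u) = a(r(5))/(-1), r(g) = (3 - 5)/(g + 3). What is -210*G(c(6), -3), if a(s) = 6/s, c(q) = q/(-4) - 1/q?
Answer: -3990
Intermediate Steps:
r(g) = -2/(3 + g)
c(q) = -1/q - q/4 (c(q) = q*(-¼) - 1/q = -q/4 - 1/q = -1/q - q/4)
G(V, u) = 19 (G(V, u) = -5 + (6/((-2/(3 + 5))))/(-1) = -5 + (6/((-2/8)))*(-1) = -5 + (6/((-2*⅛)))*(-1) = -5 + (6/(-¼))*(-1) = -5 + (6*(-4))*(-1) = -5 - 24*(-1) = -5 + 24 = 19)
-210*G(c(6), -3) = -210*19 = -3990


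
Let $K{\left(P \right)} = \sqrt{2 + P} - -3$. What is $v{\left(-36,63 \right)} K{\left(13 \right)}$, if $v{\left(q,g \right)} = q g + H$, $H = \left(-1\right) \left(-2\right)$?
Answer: $-6798 - 2266 \sqrt{15} \approx -15574.0$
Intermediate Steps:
$K{\left(P \right)} = 3 + \sqrt{2 + P}$ ($K{\left(P \right)} = \sqrt{2 + P} + 3 = 3 + \sqrt{2 + P}$)
$H = 2$
$v{\left(q,g \right)} = 2 + g q$ ($v{\left(q,g \right)} = q g + 2 = g q + 2 = 2 + g q$)
$v{\left(-36,63 \right)} K{\left(13 \right)} = \left(2 + 63 \left(-36\right)\right) \left(3 + \sqrt{2 + 13}\right) = \left(2 - 2268\right) \left(3 + \sqrt{15}\right) = - 2266 \left(3 + \sqrt{15}\right) = -6798 - 2266 \sqrt{15}$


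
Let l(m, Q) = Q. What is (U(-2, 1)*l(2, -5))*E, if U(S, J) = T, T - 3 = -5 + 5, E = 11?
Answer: -165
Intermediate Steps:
T = 3 (T = 3 + (-5 + 5) = 3 + 0 = 3)
U(S, J) = 3
(U(-2, 1)*l(2, -5))*E = (3*(-5))*11 = -15*11 = -165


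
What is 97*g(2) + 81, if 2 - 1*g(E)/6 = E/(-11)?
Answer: 14859/11 ≈ 1350.8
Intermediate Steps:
g(E) = 12 + 6*E/11 (g(E) = 12 - 6*E/(-11) = 12 - 6*E*(-1)/11 = 12 - (-6)*E/11 = 12 + 6*E/11)
97*g(2) + 81 = 97*(12 + (6/11)*2) + 81 = 97*(12 + 12/11) + 81 = 97*(144/11) + 81 = 13968/11 + 81 = 14859/11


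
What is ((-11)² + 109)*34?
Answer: 7820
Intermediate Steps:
((-11)² + 109)*34 = (121 + 109)*34 = 230*34 = 7820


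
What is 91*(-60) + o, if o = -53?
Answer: -5513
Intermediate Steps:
91*(-60) + o = 91*(-60) - 53 = -5460 - 53 = -5513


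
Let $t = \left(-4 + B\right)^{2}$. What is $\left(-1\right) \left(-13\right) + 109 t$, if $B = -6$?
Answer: $10913$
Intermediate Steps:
$t = 100$ ($t = \left(-4 - 6\right)^{2} = \left(-10\right)^{2} = 100$)
$\left(-1\right) \left(-13\right) + 109 t = \left(-1\right) \left(-13\right) + 109 \cdot 100 = 13 + 10900 = 10913$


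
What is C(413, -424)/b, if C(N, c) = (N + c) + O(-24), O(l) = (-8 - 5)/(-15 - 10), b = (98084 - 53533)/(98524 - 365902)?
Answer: 70053036/1113775 ≈ 62.897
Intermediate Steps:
b = -44551/267378 (b = 44551/(-267378) = 44551*(-1/267378) = -44551/267378 ≈ -0.16662)
O(l) = 13/25 (O(l) = -13/(-25) = -13*(-1/25) = 13/25)
C(N, c) = 13/25 + N + c (C(N, c) = (N + c) + 13/25 = 13/25 + N + c)
C(413, -424)/b = (13/25 + 413 - 424)/(-44551/267378) = -262/25*(-267378/44551) = 70053036/1113775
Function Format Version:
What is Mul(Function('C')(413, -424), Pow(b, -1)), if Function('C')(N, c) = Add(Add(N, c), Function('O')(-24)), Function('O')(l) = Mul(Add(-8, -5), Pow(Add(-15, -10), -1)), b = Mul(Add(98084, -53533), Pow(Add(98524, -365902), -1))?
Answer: Rational(70053036, 1113775) ≈ 62.897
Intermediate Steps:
b = Rational(-44551, 267378) (b = Mul(44551, Pow(-267378, -1)) = Mul(44551, Rational(-1, 267378)) = Rational(-44551, 267378) ≈ -0.16662)
Function('O')(l) = Rational(13, 25) (Function('O')(l) = Mul(-13, Pow(-25, -1)) = Mul(-13, Rational(-1, 25)) = Rational(13, 25))
Function('C')(N, c) = Add(Rational(13, 25), N, c) (Function('C')(N, c) = Add(Add(N, c), Rational(13, 25)) = Add(Rational(13, 25), N, c))
Mul(Function('C')(413, -424), Pow(b, -1)) = Mul(Add(Rational(13, 25), 413, -424), Pow(Rational(-44551, 267378), -1)) = Mul(Rational(-262, 25), Rational(-267378, 44551)) = Rational(70053036, 1113775)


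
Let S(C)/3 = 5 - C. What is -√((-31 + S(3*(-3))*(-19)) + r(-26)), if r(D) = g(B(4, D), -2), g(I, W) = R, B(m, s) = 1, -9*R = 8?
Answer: -I*√7469/3 ≈ -28.808*I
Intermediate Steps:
R = -8/9 (R = -⅑*8 = -8/9 ≈ -0.88889)
g(I, W) = -8/9
S(C) = 15 - 3*C (S(C) = 3*(5 - C) = 15 - 3*C)
r(D) = -8/9
-√((-31 + S(3*(-3))*(-19)) + r(-26)) = -√((-31 + (15 - 9*(-3))*(-19)) - 8/9) = -√((-31 + (15 - 3*(-9))*(-19)) - 8/9) = -√((-31 + (15 + 27)*(-19)) - 8/9) = -√((-31 + 42*(-19)) - 8/9) = -√((-31 - 798) - 8/9) = -√(-829 - 8/9) = -√(-7469/9) = -I*√7469/3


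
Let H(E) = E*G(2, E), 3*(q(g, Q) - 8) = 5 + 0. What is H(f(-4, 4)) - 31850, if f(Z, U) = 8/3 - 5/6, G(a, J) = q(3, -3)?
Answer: -572981/18 ≈ -31832.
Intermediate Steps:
q(g, Q) = 29/3 (q(g, Q) = 8 + (5 + 0)/3 = 8 + (1/3)*5 = 8 + 5/3 = 29/3)
G(a, J) = 29/3
f(Z, U) = 11/6 (f(Z, U) = 8*(1/3) - 5*1/6 = 8/3 - 5/6 = 11/6)
H(E) = 29*E/3 (H(E) = E*(29/3) = 29*E/3)
H(f(-4, 4)) - 31850 = (29/3)*(11/6) - 31850 = 319/18 - 31850 = -572981/18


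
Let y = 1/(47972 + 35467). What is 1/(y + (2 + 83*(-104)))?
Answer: -83439/720078569 ≈ -0.00011587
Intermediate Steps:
y = 1/83439 ≈ 1.1985e-5
1/(y + (2 + 83*(-104))) = 1/(1/83439 + (2 + 83*(-104))) = 1/(1/83439 + (2 - 8632)) = 1/(1/83439 - 8630) = 1/(-720078569/83439) = -83439/720078569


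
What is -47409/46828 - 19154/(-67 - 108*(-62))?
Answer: -1211217773/310422812 ≈ -3.9018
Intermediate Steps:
-47409/46828 - 19154/(-67 - 108*(-62)) = -47409*1/46828 - 19154/(-67 + 6696) = -47409/46828 - 19154/6629 = -1211217773/310422812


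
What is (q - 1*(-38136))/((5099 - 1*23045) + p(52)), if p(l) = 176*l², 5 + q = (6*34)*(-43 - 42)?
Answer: 20791/457958 ≈ 0.045399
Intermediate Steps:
q = -17345 (q = -5 + (6*34)*(-43 - 42) = -5 + 204*(-85) = -5 - 17340 = -17345)
(q - 1*(-38136))/((5099 - 1*23045) + p(52)) = (-17345 - 1*(-38136))/((5099 - 1*23045) + 176*52²) = (-17345 + 38136)/((5099 - 23045) + 176*2704) = 20791/(-17946 + 475904) = 20791/457958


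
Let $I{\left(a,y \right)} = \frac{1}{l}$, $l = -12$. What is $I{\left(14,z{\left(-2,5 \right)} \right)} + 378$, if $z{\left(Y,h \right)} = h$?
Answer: $\frac{4535}{12} \approx 377.92$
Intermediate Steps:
$I{\left(a,y \right)} = - \frac{1}{12}$ ($I{\left(a,y \right)} = \frac{1}{-12} = - \frac{1}{12}$)
$I{\left(14,z{\left(-2,5 \right)} \right)} + 378 = - \frac{1}{12} + 378 = \frac{4535}{12}$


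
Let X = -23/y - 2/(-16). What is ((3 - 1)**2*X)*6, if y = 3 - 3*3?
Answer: 95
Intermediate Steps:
y = -6 (y = 3 - 9 = -6)
X = 95/24 (X = -23/(-6) - 2/(-16) = -23*(-1/6) - 2*(-1/16) = 23/6 + 1/8 = 95/24 ≈ 3.9583)
((3 - 1)**2*X)*6 = ((3 - 1)**2*(95/24))*6 = (2**2*(95/24))*6 = (4*(95/24))*6 = (95/6)*6 = 95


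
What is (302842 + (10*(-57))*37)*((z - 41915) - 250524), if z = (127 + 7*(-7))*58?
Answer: -81120627080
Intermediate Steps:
z = 4524 (z = (127 - 49)*58 = 78*58 = 4524)
(302842 + (10*(-57))*37)*((z - 41915) - 250524) = (302842 + (10*(-57))*37)*((4524 - 41915) - 250524) = (302842 - 570*37)*(-37391 - 250524) = (302842 - 21090)*(-287915) = 281752*(-287915) = -81120627080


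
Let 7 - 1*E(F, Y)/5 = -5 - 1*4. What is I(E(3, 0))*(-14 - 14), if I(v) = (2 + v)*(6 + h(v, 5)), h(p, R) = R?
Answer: -25256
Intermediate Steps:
E(F, Y) = 80 (E(F, Y) = 35 - 5*(-5 - 1*4) = 35 - 5*(-5 - 4) = 35 - 5*(-9) = 35 + 45 = 80)
I(v) = 22 + 11*v (I(v) = (2 + v)*(6 + 5) = (2 + v)*11 = 22 + 11*v)
I(E(3, 0))*(-14 - 14) = (22 + 11*80)*(-14 - 14) = (22 + 880)*(-28) = 902*(-28) = -25256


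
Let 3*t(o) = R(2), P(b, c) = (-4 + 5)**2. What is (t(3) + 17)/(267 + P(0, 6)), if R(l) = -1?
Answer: 25/402 ≈ 0.062189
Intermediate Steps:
P(b, c) = 1 (P(b, c) = 1**2 = 1)
t(o) = -1/3 (t(o) = (1/3)*(-1) = -1/3)
(t(3) + 17)/(267 + P(0, 6)) = (-1/3 + 17)/(267 + 1) = (50/3)/268 = (50/3)*(1/268) = 25/402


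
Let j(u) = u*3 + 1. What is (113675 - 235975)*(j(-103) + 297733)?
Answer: -36375077500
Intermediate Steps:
j(u) = 1 + 3*u (j(u) = 3*u + 1 = 1 + 3*u)
(113675 - 235975)*(j(-103) + 297733) = (113675 - 235975)*((1 + 3*(-103)) + 297733) = -122300*((1 - 309) + 297733) = -122300*(-308 + 297733) = -122300*297425 = -36375077500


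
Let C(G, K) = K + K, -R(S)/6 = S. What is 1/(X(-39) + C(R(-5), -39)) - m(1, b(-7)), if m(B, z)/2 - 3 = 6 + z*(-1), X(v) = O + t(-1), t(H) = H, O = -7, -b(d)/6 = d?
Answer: 5675/86 ≈ 65.988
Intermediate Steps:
b(d) = -6*d
R(S) = -6*S
C(G, K) = 2*K
X(v) = -8 (X(v) = -7 - 1 = -8)
m(B, z) = 18 - 2*z (m(B, z) = 6 + 2*(6 + z*(-1)) = 6 + 2*(6 - z) = 6 + (12 - 2*z) = 18 - 2*z)
1/(X(-39) + C(R(-5), -39)) - m(1, b(-7)) = 1/(-8 + 2*(-39)) - (18 - (-12)*(-7)) = 1/(-8 - 78) - (18 - 2*42) = 1/(-86) - (18 - 84) = -1/86 - 1*(-66) = -1/86 + 66 = 5675/86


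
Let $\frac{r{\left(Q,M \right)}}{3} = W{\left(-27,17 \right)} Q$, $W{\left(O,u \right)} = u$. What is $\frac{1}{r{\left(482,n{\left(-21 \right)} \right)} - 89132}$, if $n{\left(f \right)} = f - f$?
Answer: $- \frac{1}{64550} \approx -1.5492 \cdot 10^{-5}$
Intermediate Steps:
$n{\left(f \right)} = 0$
$r{\left(Q,M \right)} = 51 Q$ ($r{\left(Q,M \right)} = 3 \cdot 17 Q = 51 Q$)
$\frac{1}{r{\left(482,n{\left(-21 \right)} \right)} - 89132} = \frac{1}{51 \cdot 482 - 89132} = \frac{1}{24582 - 89132} = \frac{1}{-64550} = - \frac{1}{64550}$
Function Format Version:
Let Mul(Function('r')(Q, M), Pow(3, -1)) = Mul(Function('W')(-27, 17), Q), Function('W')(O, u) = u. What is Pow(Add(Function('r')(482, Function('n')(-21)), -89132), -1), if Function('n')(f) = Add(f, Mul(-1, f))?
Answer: Rational(-1, 64550) ≈ -1.5492e-5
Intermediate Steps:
Function('n')(f) = 0
Function('r')(Q, M) = Mul(51, Q) (Function('r')(Q, M) = Mul(3, Mul(17, Q)) = Mul(51, Q))
Pow(Add(Function('r')(482, Function('n')(-21)), -89132), -1) = Pow(Add(Mul(51, 482), -89132), -1) = Pow(Add(24582, -89132), -1) = Pow(-64550, -1) = Rational(-1, 64550)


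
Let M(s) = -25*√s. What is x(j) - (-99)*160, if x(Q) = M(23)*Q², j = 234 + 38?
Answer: 15840 - 1849600*√23 ≈ -8.8545e+6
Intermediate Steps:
j = 272
x(Q) = -25*√23*Q² (x(Q) = (-25*√23)*Q² = -25*√23*Q²)
x(j) - (-99)*160 = -25*√23*272² - (-99)*160 = -25*√23*73984 - 1*(-15840) = -1849600*√23 + 15840 = 15840 - 1849600*√23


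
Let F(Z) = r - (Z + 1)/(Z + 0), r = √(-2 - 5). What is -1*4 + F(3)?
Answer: -16/3 + I*√7 ≈ -5.3333 + 2.6458*I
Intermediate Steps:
r = I*√7 (r = √(-7) = I*√7 ≈ 2.6458*I)
F(Z) = I*√7 - (1 + Z)/Z (F(Z) = I*√7 - (Z + 1)/(Z + 0) = I*√7 - (1 + Z)/Z)
-1*4 + F(3) = -1*4 + (-1 - 1/3 + I*√7) = -4 + (-1 - 1*⅓ + I*√7) = -4 + (-1 - ⅓ + I*√7) = -4 + (-4/3 + I*√7) = -16/3 + I*√7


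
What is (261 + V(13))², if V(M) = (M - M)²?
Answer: 68121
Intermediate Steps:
V(M) = 0 (V(M) = 0² = 0)
(261 + V(13))² = (261 + 0)² = 261² = 68121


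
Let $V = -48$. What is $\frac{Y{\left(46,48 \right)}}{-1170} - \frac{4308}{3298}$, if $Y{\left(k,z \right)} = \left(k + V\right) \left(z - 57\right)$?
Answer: $- \frac{141659}{107185} \approx -1.3216$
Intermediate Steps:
$Y{\left(k,z \right)} = \left(-57 + z\right) \left(-48 + k\right)$ ($Y{\left(k,z \right)} = \left(k - 48\right) \left(z - 57\right) = \left(-48 + k\right) \left(-57 + z\right) = \left(-57 + z\right) \left(-48 + k\right)$)
$\frac{Y{\left(46,48 \right)}}{-1170} - \frac{4308}{3298} = \frac{2736 - 2622 - 2304 + 46 \cdot 48}{-1170} - \frac{4308}{3298} = \left(2736 - 2622 - 2304 + 2208\right) \left(- \frac{1}{1170}\right) - \frac{2154}{1649} = 18 \left(- \frac{1}{1170}\right) - \frac{2154}{1649} = - \frac{1}{65} - \frac{2154}{1649} = - \frac{141659}{107185}$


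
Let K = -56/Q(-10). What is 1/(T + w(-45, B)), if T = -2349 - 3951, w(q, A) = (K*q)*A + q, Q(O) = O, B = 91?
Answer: -1/29277 ≈ -3.4156e-5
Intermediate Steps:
K = 28/5 (K = -56/(-10) = -56*(-⅒) = 28/5 ≈ 5.6000)
w(q, A) = q + 28*A*q/5 (w(q, A) = (28*q/5)*A + q = 28*A*q/5 + q = q + 28*A*q/5)
T = -6300
1/(T + w(-45, B)) = 1/(-6300 + (⅕)*(-45)*(5 + 28*91)) = 1/(-6300 + (⅕)*(-45)*(5 + 2548)) = 1/(-6300 + (⅕)*(-45)*2553) = 1/(-6300 - 22977) = 1/(-29277) = -1/29277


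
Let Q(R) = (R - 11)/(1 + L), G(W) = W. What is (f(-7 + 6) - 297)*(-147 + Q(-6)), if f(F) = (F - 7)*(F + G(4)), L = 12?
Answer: 618888/13 ≈ 47607.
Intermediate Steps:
Q(R) = -11/13 + R/13 (Q(R) = (R - 11)/(1 + 12) = (-11 + R)/13 = (-11 + R)*(1/13) = -11/13 + R/13)
f(F) = (-7 + F)*(4 + F) (f(F) = (F - 7)*(F + 4) = (-7 + F)*(4 + F))
(f(-7 + 6) - 297)*(-147 + Q(-6)) = ((-28 + (-7 + 6)² - 3*(-7 + 6)) - 297)*(-147 + (-11/13 + (1/13)*(-6))) = ((-28 + (-1)² - 3*(-1)) - 297)*(-147 + (-11/13 - 6/13)) = ((-28 + 1 + 3) - 297)*(-147 - 17/13) = (-24 - 297)*(-1928/13) = -321*(-1928/13) = 618888/13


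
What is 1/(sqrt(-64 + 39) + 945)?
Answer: 189/178610 - I/178610 ≈ 0.0010582 - 5.5988e-6*I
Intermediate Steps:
1/(sqrt(-64 + 39) + 945) = 1/(sqrt(-25) + 945) = 1/(5*I + 945) = 1/(945 + 5*I) = (945 - 5*I)/893050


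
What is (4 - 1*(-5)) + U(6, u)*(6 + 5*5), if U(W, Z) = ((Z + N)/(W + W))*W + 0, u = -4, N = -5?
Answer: -261/2 ≈ -130.50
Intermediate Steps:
U(W, Z) = -5/2 + Z/2 (U(W, Z) = ((Z - 5)/(W + W))*W + 0 = ((-5 + Z)/((2*W)))*W + 0 = ((-5 + Z)*(1/(2*W)))*W + 0 = ((-5 + Z)/(2*W))*W + 0 = (-5/2 + Z/2) + 0 = -5/2 + Z/2)
(4 - 1*(-5)) + U(6, u)*(6 + 5*5) = (4 - 1*(-5)) + (-5/2 + (½)*(-4))*(6 + 5*5) = (4 + 5) + (-5/2 - 2)*(6 + 25) = 9 - 9/2*31 = 9 - 279/2 = -261/2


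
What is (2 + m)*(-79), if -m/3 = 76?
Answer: 17854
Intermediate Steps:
m = -228 (m = -3*76 = -228)
(2 + m)*(-79) = (2 - 228)*(-79) = -226*(-79) = 17854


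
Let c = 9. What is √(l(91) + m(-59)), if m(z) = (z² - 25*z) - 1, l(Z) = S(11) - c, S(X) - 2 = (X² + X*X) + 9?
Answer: √5199 ≈ 72.104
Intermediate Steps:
S(X) = 11 + 2*X² (S(X) = 2 + ((X² + X*X) + 9) = 2 + ((X² + X²) + 9) = 2 + (2*X² + 9) = 2 + (9 + 2*X²) = 11 + 2*X²)
l(Z) = 244 (l(Z) = (11 + 2*11²) - 1*9 = (11 + 2*121) - 9 = (11 + 242) - 9 = 253 - 9 = 244)
m(z) = -1 + z² - 25*z
√(l(91) + m(-59)) = √(244 + (-1 + (-59)² - 25*(-59))) = √(244 + (-1 + 3481 + 1475)) = √(244 + 4955) = √5199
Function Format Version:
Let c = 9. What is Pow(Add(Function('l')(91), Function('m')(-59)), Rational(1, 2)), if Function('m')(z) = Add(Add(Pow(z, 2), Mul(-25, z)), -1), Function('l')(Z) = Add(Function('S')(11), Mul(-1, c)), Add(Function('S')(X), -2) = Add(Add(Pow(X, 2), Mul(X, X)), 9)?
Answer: Pow(5199, Rational(1, 2)) ≈ 72.104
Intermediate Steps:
Function('S')(X) = Add(11, Mul(2, Pow(X, 2))) (Function('S')(X) = Add(2, Add(Add(Pow(X, 2), Mul(X, X)), 9)) = Add(2, Add(Add(Pow(X, 2), Pow(X, 2)), 9)) = Add(2, Add(Mul(2, Pow(X, 2)), 9)) = Add(2, Add(9, Mul(2, Pow(X, 2)))) = Add(11, Mul(2, Pow(X, 2))))
Function('l')(Z) = 244 (Function('l')(Z) = Add(Add(11, Mul(2, Pow(11, 2))), Mul(-1, 9)) = Add(Add(11, Mul(2, 121)), -9) = Add(Add(11, 242), -9) = Add(253, -9) = 244)
Function('m')(z) = Add(-1, Pow(z, 2), Mul(-25, z))
Pow(Add(Function('l')(91), Function('m')(-59)), Rational(1, 2)) = Pow(Add(244, Add(-1, Pow(-59, 2), Mul(-25, -59))), Rational(1, 2)) = Pow(Add(244, Add(-1, 3481, 1475)), Rational(1, 2)) = Pow(Add(244, 4955), Rational(1, 2)) = Pow(5199, Rational(1, 2))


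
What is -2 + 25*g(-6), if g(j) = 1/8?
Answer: 9/8 ≈ 1.1250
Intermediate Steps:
g(j) = 1/8
-2 + 25*g(-6) = -2 + 25*(1/8) = -2 + 25/8 = 9/8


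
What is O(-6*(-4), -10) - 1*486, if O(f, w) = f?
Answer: -462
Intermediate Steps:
O(-6*(-4), -10) - 1*486 = -6*(-4) - 1*486 = 24 - 486 = -462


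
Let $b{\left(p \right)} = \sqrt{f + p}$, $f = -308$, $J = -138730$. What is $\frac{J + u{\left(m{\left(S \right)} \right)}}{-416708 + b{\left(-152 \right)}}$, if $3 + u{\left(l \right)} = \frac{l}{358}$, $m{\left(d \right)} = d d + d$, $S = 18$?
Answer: $\frac{2587031191372}{7770638708149} + \frac{12416518 i \sqrt{115}}{7770638708149} \approx 0.33292 + 1.7135 \cdot 10^{-5} i$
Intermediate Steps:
$b{\left(p \right)} = \sqrt{-308 + p}$
$m{\left(d \right)} = d + d^{2}$ ($m{\left(d \right)} = d^{2} + d = d + d^{2}$)
$u{\left(l \right)} = -3 + \frac{l}{358}$
$\frac{J + u{\left(m{\left(S \right)} \right)}}{-416708 + b{\left(-152 \right)}} = \frac{-138730 - \left(3 - \frac{18 \left(1 + 18\right)}{358}\right)}{-416708 + \sqrt{-308 - 152}} = \frac{-138730 - \left(3 - \frac{18 \cdot 19}{358}\right)}{-416708 + \sqrt{-460}} = \frac{-138730 + \left(-3 + \frac{1}{358} \cdot 342\right)}{-416708 + 2 i \sqrt{115}} = \frac{-138730 + \left(-3 + \frac{171}{179}\right)}{-416708 + 2 i \sqrt{115}} = \frac{-138730 - \frac{366}{179}}{-416708 + 2 i \sqrt{115}} = - \frac{24833036}{179 \left(-416708 + 2 i \sqrt{115}\right)}$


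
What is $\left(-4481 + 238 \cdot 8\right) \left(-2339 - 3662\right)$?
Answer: $15464577$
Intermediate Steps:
$\left(-4481 + 238 \cdot 8\right) \left(-2339 - 3662\right) = \left(-4481 + 1904\right) \left(-6001\right) = \left(-2577\right) \left(-6001\right) = 15464577$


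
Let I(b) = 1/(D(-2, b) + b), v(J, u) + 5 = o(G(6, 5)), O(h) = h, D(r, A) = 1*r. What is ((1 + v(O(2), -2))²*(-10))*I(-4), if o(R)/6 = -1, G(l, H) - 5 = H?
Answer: 500/3 ≈ 166.67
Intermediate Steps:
G(l, H) = 5 + H
D(r, A) = r
o(R) = -6 (o(R) = 6*(-1) = -6)
v(J, u) = -11 (v(J, u) = -5 - 6 = -11)
I(b) = 1/(-2 + b)
((1 + v(O(2), -2))²*(-10))*I(-4) = ((1 - 11)²*(-10))/(-2 - 4) = ((-10)²*(-10))/(-6) = (100*(-10))*(-⅙) = -1000*(-⅙) = 500/3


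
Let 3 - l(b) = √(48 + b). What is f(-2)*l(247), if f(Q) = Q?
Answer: -6 + 2*√295 ≈ 28.351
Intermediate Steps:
l(b) = 3 - √(48 + b)
f(-2)*l(247) = -2*(3 - √(48 + 247)) = -2*(3 - √295) = -6 + 2*√295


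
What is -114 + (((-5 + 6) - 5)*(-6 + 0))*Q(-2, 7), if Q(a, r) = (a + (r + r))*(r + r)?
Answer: 3918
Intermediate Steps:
Q(a, r) = 2*r*(a + 2*r) (Q(a, r) = (a + 2*r)*(2*r) = 2*r*(a + 2*r))
-114 + (((-5 + 6) - 5)*(-6 + 0))*Q(-2, 7) = -114 + (((-5 + 6) - 5)*(-6 + 0))*(2*7*(-2 + 2*7)) = -114 + ((1 - 5)*(-6))*(2*7*(-2 + 14)) = -114 + (-4*(-6))*(2*7*12) = -114 + 24*168 = -114 + 4032 = 3918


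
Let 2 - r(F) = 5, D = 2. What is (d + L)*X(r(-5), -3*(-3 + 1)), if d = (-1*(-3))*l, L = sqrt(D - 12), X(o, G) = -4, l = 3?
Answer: -36 - 4*I*sqrt(10) ≈ -36.0 - 12.649*I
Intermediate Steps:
r(F) = -3 (r(F) = 2 - 1*5 = 2 - 5 = -3)
L = I*sqrt(10) (L = sqrt(2 - 12) = sqrt(-10) = I*sqrt(10) ≈ 3.1623*I)
d = 9 (d = -1*(-3)*3 = 3*3 = 9)
(d + L)*X(r(-5), -3*(-3 + 1)) = (9 + I*sqrt(10))*(-4) = -36 - 4*I*sqrt(10)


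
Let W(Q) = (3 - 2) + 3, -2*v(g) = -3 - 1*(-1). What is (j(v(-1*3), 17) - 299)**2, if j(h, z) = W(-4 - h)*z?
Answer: 53361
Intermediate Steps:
v(g) = 1 (v(g) = -(-3 - 1*(-1))/2 = -(-3 + 1)/2 = -1/2*(-2) = 1)
W(Q) = 4 (W(Q) = 1 + 3 = 4)
j(h, z) = 4*z
(j(v(-1*3), 17) - 299)**2 = (4*17 - 299)**2 = (68 - 299)**2 = (-231)**2 = 53361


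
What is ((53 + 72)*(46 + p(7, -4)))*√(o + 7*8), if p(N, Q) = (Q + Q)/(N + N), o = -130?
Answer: 39750*I*√74/7 ≈ 48849.0*I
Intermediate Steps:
p(N, Q) = Q/N (p(N, Q) = (2*Q)/((2*N)) = (2*Q)*(1/(2*N)) = Q/N)
((53 + 72)*(46 + p(7, -4)))*√(o + 7*8) = ((53 + 72)*(46 - 4/7))*√(-130 + 7*8) = (125*(46 - 4*⅐))*√(-130 + 56) = (125*(46 - 4/7))*√(-74) = (125*(318/7))*(I*√74) = 39750*(I*√74)/7 = 39750*I*√74/7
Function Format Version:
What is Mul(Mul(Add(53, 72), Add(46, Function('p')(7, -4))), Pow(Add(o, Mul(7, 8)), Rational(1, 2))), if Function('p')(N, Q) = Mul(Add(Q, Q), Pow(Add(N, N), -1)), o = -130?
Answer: Mul(Rational(39750, 7), I, Pow(74, Rational(1, 2))) ≈ Mul(48849., I)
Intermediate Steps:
Function('p')(N, Q) = Mul(Q, Pow(N, -1)) (Function('p')(N, Q) = Mul(Mul(2, Q), Pow(Mul(2, N), -1)) = Mul(Mul(2, Q), Mul(Rational(1, 2), Pow(N, -1))) = Mul(Q, Pow(N, -1)))
Mul(Mul(Add(53, 72), Add(46, Function('p')(7, -4))), Pow(Add(o, Mul(7, 8)), Rational(1, 2))) = Mul(Mul(Add(53, 72), Add(46, Mul(-4, Pow(7, -1)))), Pow(Add(-130, Mul(7, 8)), Rational(1, 2))) = Mul(Mul(125, Add(46, Mul(-4, Rational(1, 7)))), Pow(Add(-130, 56), Rational(1, 2))) = Mul(Mul(125, Add(46, Rational(-4, 7))), Pow(-74, Rational(1, 2))) = Mul(Mul(125, Rational(318, 7)), Mul(I, Pow(74, Rational(1, 2)))) = Mul(Rational(39750, 7), Mul(I, Pow(74, Rational(1, 2)))) = Mul(Rational(39750, 7), I, Pow(74, Rational(1, 2)))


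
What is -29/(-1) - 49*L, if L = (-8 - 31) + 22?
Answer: 862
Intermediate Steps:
L = -17 (L = -39 + 22 = -17)
-29/(-1) - 49*L = -29/(-1) - 49*(-17) = -29*(-1) + 833 = 29 + 833 = 862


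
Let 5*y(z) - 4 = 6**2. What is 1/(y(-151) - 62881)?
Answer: -1/62873 ≈ -1.5905e-5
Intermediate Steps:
y(z) = 8 (y(z) = 4/5 + (1/5)*6**2 = 4/5 + (1/5)*36 = 4/5 + 36/5 = 8)
1/(y(-151) - 62881) = 1/(8 - 62881) = 1/(-62873) = -1/62873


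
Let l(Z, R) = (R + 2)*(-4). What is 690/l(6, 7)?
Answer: -115/6 ≈ -19.167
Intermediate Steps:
l(Z, R) = -8 - 4*R (l(Z, R) = (2 + R)*(-4) = -8 - 4*R)
690/l(6, 7) = 690/(-8 - 4*7) = 690/(-8 - 28) = 690/(-36) = 690*(-1/36) = -115/6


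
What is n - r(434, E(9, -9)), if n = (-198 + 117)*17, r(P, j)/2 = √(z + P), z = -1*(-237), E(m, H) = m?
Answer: -1377 - 2*√671 ≈ -1428.8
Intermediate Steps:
z = 237
r(P, j) = 2*√(237 + P)
n = -1377 (n = -81*17 = -1377)
n - r(434, E(9, -9)) = -1377 - 2*√(237 + 434) = -1377 - 2*√671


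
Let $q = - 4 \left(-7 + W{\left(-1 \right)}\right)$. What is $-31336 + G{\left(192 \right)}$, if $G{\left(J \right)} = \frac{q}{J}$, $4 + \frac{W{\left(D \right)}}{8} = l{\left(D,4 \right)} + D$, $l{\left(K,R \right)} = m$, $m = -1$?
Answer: $- \frac{1504073}{48} \approx -31335.0$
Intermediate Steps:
$l{\left(K,R \right)} = -1$
$W{\left(D \right)} = -40 + 8 D$ ($W{\left(D \right)} = -32 + 8 \left(-1 + D\right) = -32 + \left(-8 + 8 D\right) = -40 + 8 D$)
$q = 220$ ($q = - 4 \left(-7 + \left(-40 + 8 \left(-1\right)\right)\right) = - 4 \left(-7 - 48\right) = \left(-4\right) \left(-55\right) = 220$)
$G{\left(J \right)} = \frac{220}{J}$
$-31336 + G{\left(192 \right)} = -31336 + \frac{220}{192} = -31336 + 220 \cdot \frac{1}{192} = -31336 + \frac{55}{48} = - \frac{1504073}{48}$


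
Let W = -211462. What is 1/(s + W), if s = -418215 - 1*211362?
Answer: -1/841039 ≈ -1.1890e-6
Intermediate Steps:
s = -629577 (s = -418215 - 211362 = -629577)
1/(s + W) = 1/(-629577 - 211462) = 1/(-841039) = -1/841039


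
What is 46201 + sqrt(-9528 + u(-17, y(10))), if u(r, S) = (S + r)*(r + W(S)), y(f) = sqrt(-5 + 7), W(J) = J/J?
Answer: 46201 + 2*sqrt(-2314 - 4*sqrt(2)) ≈ 46201.0 + 96.326*I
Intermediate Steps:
W(J) = 1
y(f) = sqrt(2)
u(r, S) = (1 + r)*(S + r) (u(r, S) = (S + r)*(r + 1) = (S + r)*(1 + r) = (1 + r)*(S + r))
46201 + sqrt(-9528 + u(-17, y(10))) = 46201 + sqrt(-9528 + (sqrt(2) - 17 + (-17)**2 + sqrt(2)*(-17))) = 46201 + sqrt(-9528 + (sqrt(2) - 17 + 289 - 17*sqrt(2))) = 46201 + sqrt(-9528 + (272 - 16*sqrt(2))) = 46201 + sqrt(-9256 - 16*sqrt(2))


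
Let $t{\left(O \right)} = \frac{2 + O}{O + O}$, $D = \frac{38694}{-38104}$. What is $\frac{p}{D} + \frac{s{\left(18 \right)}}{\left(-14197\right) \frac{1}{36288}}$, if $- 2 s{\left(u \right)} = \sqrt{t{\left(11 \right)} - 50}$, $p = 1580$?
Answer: $- \frac{30102160}{19347} + \frac{9072 i \sqrt{23914}}{156167} \approx -1555.9 + 8.9834 i$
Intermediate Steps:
$D = - \frac{19347}{19052}$ ($D = 38694 \left(- \frac{1}{38104}\right) = - \frac{19347}{19052} \approx -1.0155$)
$t{\left(O \right)} = \frac{2 + O}{2 O}$
$s{\left(u \right)} = - \frac{i \sqrt{23914}}{44}$ ($s{\left(u \right)} = - \frac{\sqrt{\frac{2 + 11}{2 \cdot 11} - 50}}{2} = - \frac{\sqrt{\frac{1}{2} \cdot \frac{1}{11} \cdot 13 - 50}}{2} = - \frac{\sqrt{\frac{13}{22} - 50}}{2} = - \frac{\sqrt{- \frac{1087}{22}}}{2} = - \frac{\frac{1}{22} i \sqrt{23914}}{2} = - \frac{i \sqrt{23914}}{44}$)
$\frac{p}{D} + \frac{s{\left(18 \right)}}{\left(-14197\right) \frac{1}{36288}} = \frac{1580}{- \frac{19347}{19052}} + \frac{\left(- \frac{1}{44}\right) i \sqrt{23914}}{\left(-14197\right) \frac{1}{36288}} = 1580 \left(- \frac{19052}{19347}\right) + \frac{\left(- \frac{1}{44}\right) i \sqrt{23914}}{\left(-14197\right) \frac{1}{36288}} = - \frac{30102160}{19347} + \frac{\left(- \frac{1}{44}\right) i \sqrt{23914}}{- \frac{14197}{36288}} = - \frac{30102160}{19347} + - \frac{i \sqrt{23914}}{44} \left(- \frac{36288}{14197}\right) = - \frac{30102160}{19347} + \frac{9072 i \sqrt{23914}}{156167}$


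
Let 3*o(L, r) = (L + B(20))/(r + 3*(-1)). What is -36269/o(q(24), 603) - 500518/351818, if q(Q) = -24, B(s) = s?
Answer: 2871019334191/175909 ≈ 1.6321e+7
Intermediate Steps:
o(L, r) = (20 + L)/(3*(-3 + r)) (o(L, r) = ((L + 20)/(r + 3*(-1)))/3 = ((20 + L)/(r - 3))/3 = ((20 + L)/(-3 + r))/3 = (20 + L)/(3*(-3 + r)))
-36269/o(q(24), 603) - 500518/351818 = -36269*3*(-3 + 603)/(20 - 24) - 500518/351818 = -36269/((1/3)*(-4)/600) - 500518*1/351818 = -36269/((1/3)*(1/600)*(-4)) - 250259/175909 = -36269/(-1/450) - 250259/175909 = -36269*(-450) - 250259/175909 = 16321050 - 250259/175909 = 2871019334191/175909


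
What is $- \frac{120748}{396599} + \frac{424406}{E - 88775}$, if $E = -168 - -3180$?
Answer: $- \frac{178674705918}{34013520037} \approx -5.2531$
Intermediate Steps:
$E = 3012$ ($E = -168 + 3180 = 3012$)
$- \frac{120748}{396599} + \frac{424406}{E - 88775} = - \frac{120748}{396599} + \frac{424406}{3012 - 88775} = \left(-120748\right) \frac{1}{396599} + \frac{424406}{3012 - 88775} = - \frac{120748}{396599} + \frac{424406}{-85763} = - \frac{120748}{396599} + 424406 \left(- \frac{1}{85763}\right) = - \frac{120748}{396599} - \frac{424406}{85763} = - \frac{178674705918}{34013520037}$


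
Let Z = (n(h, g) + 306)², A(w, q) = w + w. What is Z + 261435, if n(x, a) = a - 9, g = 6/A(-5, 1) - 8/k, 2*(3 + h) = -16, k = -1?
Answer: 8852359/25 ≈ 3.5409e+5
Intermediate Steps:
A(w, q) = 2*w
h = -11 (h = -3 + (½)*(-16) = -3 - 8 = -11)
g = 37/5 (g = 6/((2*(-5))) - 8/(-1) = 6/(-10) - 8*(-1) = 6*(-⅒) + 8 = -⅗ + 8 = 37/5 ≈ 7.4000)
n(x, a) = -9 + a
Z = 2316484/25 (Z = ((-9 + 37/5) + 306)² = (-8/5 + 306)² = (1522/5)² = 2316484/25 ≈ 92659.)
Z + 261435 = 2316484/25 + 261435 = 8852359/25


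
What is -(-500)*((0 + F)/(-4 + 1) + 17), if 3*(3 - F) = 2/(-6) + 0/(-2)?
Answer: 215500/27 ≈ 7981.5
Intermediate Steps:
F = 28/9 (F = 3 - (2/(-6) + 0/(-2))/3 = 3 - (2*(-1/6) + 0*(-1/2))/3 = 3 - (-1/3 + 0)/3 = 3 - 1/3*(-1/3) = 3 + 1/9 = 28/9 ≈ 3.1111)
-(-500)*((0 + F)/(-4 + 1) + 17) = -(-500)*((0 + 28/9)/(-4 + 1) + 17) = -(-500)*((28/9)/(-3) + 17) = -(-500)*((28/9)*(-1/3) + 17) = -(-500)*(-28/27 + 17) = -(-500)*431/27 = -20*(-10775/27) = 215500/27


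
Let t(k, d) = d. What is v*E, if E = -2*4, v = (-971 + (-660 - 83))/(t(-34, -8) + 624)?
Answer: 1714/77 ≈ 22.260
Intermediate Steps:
v = -857/308 (v = (-971 + (-660 - 83))/(-8 + 624) = (-971 - 743)/616 = -1714*1/616 = -857/308 ≈ -2.7825)
E = -8
v*E = -857/308*(-8) = 1714/77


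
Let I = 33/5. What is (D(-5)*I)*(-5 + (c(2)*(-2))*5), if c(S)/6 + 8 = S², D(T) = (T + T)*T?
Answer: 77550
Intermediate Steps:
D(T) = 2*T² (D(T) = (2*T)*T = 2*T²)
c(S) = -48 + 6*S²
I = 33/5 (I = 33*(⅕) = 33/5 ≈ 6.6000)
(D(-5)*I)*(-5 + (c(2)*(-2))*5) = ((2*(-5)²)*(33/5))*(-5 + ((-48 + 6*2²)*(-2))*5) = ((2*25)*(33/5))*(-5 + ((-48 + 6*4)*(-2))*5) = (50*(33/5))*(-5 + ((-48 + 24)*(-2))*5) = 330*(-5 - 24*(-2)*5) = 330*(-5 + 48*5) = 330*(-5 + 240) = 330*235 = 77550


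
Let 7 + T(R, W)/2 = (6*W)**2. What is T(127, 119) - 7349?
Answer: 1012229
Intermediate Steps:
T(R, W) = -14 + 72*W**2 (T(R, W) = -14 + 2*(6*W)**2 = -14 + 2*(36*W**2) = -14 + 72*W**2)
T(127, 119) - 7349 = (-14 + 72*119**2) - 7349 = (-14 + 72*14161) - 7349 = (-14 + 1019592) - 7349 = 1019578 - 7349 = 1012229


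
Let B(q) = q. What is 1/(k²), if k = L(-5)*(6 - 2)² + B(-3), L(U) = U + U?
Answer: 1/26569 ≈ 3.7638e-5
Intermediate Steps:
L(U) = 2*U
k = -163 (k = (2*(-5))*(6 - 2)² - 3 = -10*4² - 3 = -10*16 - 3 = -160 - 3 = -163)
1/(k²) = 1/((-163)²) = 1/26569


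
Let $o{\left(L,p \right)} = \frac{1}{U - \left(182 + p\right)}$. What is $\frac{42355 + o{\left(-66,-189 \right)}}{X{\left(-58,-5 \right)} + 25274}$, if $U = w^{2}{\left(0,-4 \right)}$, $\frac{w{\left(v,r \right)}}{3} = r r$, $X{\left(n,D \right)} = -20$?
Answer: $\frac{48941203}{29180997} \approx 1.6772$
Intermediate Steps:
$w{\left(v,r \right)} = 3 r^{2}$ ($w{\left(v,r \right)} = 3 r r = 3 r^{2}$)
$U = 2304$ ($U = \left(3 \left(-4\right)^{2}\right)^{2} = \left(3 \cdot 16\right)^{2} = 48^{2} = 2304$)
$o{\left(L,p \right)} = \frac{1}{2122 - p}$ ($o{\left(L,p \right)} = \frac{1}{2304 - \left(182 + p\right)} = \frac{1}{2122 - p}$)
$\frac{42355 + o{\left(-66,-189 \right)}}{X{\left(-58,-5 \right)} + 25274} = \frac{42355 - \frac{1}{-2122 - 189}}{-20 + 25274} = \frac{42355 - \frac{1}{-2311}}{25254} = \left(42355 - - \frac{1}{2311}\right) \frac{1}{25254} = \left(42355 + \frac{1}{2311}\right) \frac{1}{25254} = \frac{97882406}{2311} \cdot \frac{1}{25254} = \frac{48941203}{29180997}$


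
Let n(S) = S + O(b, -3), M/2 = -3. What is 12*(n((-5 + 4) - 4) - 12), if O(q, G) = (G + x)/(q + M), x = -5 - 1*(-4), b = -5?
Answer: -2196/11 ≈ -199.64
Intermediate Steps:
M = -6 (M = 2*(-3) = -6)
x = -1 (x = -5 + 4 = -1)
O(q, G) = (-1 + G)/(-6 + q) (O(q, G) = (G - 1)/(q - 6) = (-1 + G)/(-6 + q))
n(S) = 4/11 + S (n(S) = S + (-1 - 3)/(-6 - 5) = S - 4/(-11) = S - 1/11*(-4) = S + 4/11 = 4/11 + S)
12*(n((-5 + 4) - 4) - 12) = 12*((4/11 + ((-5 + 4) - 4)) - 12) = 12*((4/11 + (-1 - 4)) - 12) = 12*((4/11 - 5) - 12) = 12*(-51/11 - 12) = 12*(-183/11) = -2196/11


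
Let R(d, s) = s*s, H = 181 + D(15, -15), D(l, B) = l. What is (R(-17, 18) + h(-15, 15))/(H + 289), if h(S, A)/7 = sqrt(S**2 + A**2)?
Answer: 324/485 + 21*sqrt(2)/97 ≈ 0.97421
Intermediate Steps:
H = 196 (H = 181 + 15 = 196)
R(d, s) = s**2
h(S, A) = 7*sqrt(A**2 + S**2) (h(S, A) = 7*sqrt(S**2 + A**2) = 7*sqrt(A**2 + S**2))
(R(-17, 18) + h(-15, 15))/(H + 289) = (18**2 + 7*sqrt(15**2 + (-15)**2))/(196 + 289) = (324 + 7*sqrt(225 + 225))/485 = (324 + 7*sqrt(450))*(1/485) = (324 + 7*(15*sqrt(2)))*(1/485) = (324 + 105*sqrt(2))*(1/485) = 324/485 + 21*sqrt(2)/97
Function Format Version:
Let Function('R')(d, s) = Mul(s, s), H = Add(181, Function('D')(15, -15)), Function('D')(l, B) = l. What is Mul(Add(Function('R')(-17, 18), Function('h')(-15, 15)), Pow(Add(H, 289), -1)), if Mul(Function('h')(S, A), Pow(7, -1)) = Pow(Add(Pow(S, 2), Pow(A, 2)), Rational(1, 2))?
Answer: Add(Rational(324, 485), Mul(Rational(21, 97), Pow(2, Rational(1, 2)))) ≈ 0.97421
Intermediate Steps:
H = 196 (H = Add(181, 15) = 196)
Function('R')(d, s) = Pow(s, 2)
Function('h')(S, A) = Mul(7, Pow(Add(Pow(A, 2), Pow(S, 2)), Rational(1, 2))) (Function('h')(S, A) = Mul(7, Pow(Add(Pow(S, 2), Pow(A, 2)), Rational(1, 2))) = Mul(7, Pow(Add(Pow(A, 2), Pow(S, 2)), Rational(1, 2))))
Mul(Add(Function('R')(-17, 18), Function('h')(-15, 15)), Pow(Add(H, 289), -1)) = Mul(Add(Pow(18, 2), Mul(7, Pow(Add(Pow(15, 2), Pow(-15, 2)), Rational(1, 2)))), Pow(Add(196, 289), -1)) = Mul(Add(324, Mul(7, Pow(Add(225, 225), Rational(1, 2)))), Pow(485, -1)) = Mul(Add(324, Mul(7, Pow(450, Rational(1, 2)))), Rational(1, 485)) = Mul(Add(324, Mul(7, Mul(15, Pow(2, Rational(1, 2))))), Rational(1, 485)) = Mul(Add(324, Mul(105, Pow(2, Rational(1, 2)))), Rational(1, 485)) = Add(Rational(324, 485), Mul(Rational(21, 97), Pow(2, Rational(1, 2))))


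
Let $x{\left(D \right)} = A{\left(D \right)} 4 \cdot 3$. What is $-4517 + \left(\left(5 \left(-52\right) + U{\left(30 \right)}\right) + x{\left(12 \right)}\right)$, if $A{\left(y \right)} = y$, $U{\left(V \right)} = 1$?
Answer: $-4632$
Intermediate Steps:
$x{\left(D \right)} = 12 D$ ($x{\left(D \right)} = D 4 \cdot 3 = 4 D 3 = 12 D$)
$-4517 + \left(\left(5 \left(-52\right) + U{\left(30 \right)}\right) + x{\left(12 \right)}\right) = -4517 + \left(\left(5 \left(-52\right) + 1\right) + 12 \cdot 12\right) = -4517 + \left(\left(-260 + 1\right) + 144\right) = -4517 + \left(-259 + 144\right) = -4517 - 115 = -4632$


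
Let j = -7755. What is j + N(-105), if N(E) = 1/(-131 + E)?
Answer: -1830181/236 ≈ -7755.0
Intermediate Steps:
j + N(-105) = -7755 + 1/(-131 - 105) = -7755 + 1/(-236) = -7755 - 1/236 = -1830181/236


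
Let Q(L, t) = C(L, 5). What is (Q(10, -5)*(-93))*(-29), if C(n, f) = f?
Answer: 13485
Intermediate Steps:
Q(L, t) = 5
(Q(10, -5)*(-93))*(-29) = (5*(-93))*(-29) = -465*(-29) = 13485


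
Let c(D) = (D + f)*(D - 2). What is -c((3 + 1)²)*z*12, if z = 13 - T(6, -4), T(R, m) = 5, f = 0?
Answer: -21504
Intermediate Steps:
z = 8 (z = 13 - 1*5 = 13 - 5 = 8)
c(D) = D*(-2 + D) (c(D) = (D + 0)*(D - 2) = D*(-2 + D))
-c((3 + 1)²)*z*12 = -((3 + 1)²*(-2 + (3 + 1)²))*8*12 = -(4²*(-2 + 4²))*8*12 = -(16*(-2 + 16))*8*12 = -(16*14)*8*12 = -224*8*12 = -1792*12 = -1*21504 = -21504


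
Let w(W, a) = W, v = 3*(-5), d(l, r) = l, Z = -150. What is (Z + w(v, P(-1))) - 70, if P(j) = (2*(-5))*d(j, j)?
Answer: -235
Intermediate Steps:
v = -15
P(j) = -10*j (P(j) = (2*(-5))*j = -10*j)
(Z + w(v, P(-1))) - 70 = (-150 - 15) - 70 = -165 - 70 = -235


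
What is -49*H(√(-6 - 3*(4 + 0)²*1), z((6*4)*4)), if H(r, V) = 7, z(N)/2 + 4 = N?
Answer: -343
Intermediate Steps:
z(N) = -8 + 2*N
-49*H(√(-6 - 3*(4 + 0)²*1), z((6*4)*4)) = -49*7 = -343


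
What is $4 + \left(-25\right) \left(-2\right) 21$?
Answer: $1054$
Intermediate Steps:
$4 + \left(-25\right) \left(-2\right) 21 = 4 + 50 \cdot 21 = 4 + 1050 = 1054$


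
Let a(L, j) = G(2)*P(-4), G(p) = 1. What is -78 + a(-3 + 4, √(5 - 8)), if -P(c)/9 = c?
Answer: -42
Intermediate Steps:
P(c) = -9*c
a(L, j) = 36 (a(L, j) = 1*(-9*(-4)) = 1*36 = 36)
-78 + a(-3 + 4, √(5 - 8)) = -78 + 36 = -42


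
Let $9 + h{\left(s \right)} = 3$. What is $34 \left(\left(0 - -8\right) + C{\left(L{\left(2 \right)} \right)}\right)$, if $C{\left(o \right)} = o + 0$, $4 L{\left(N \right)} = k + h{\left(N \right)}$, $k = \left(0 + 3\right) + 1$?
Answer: $255$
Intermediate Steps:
$h{\left(s \right)} = -6$ ($h{\left(s \right)} = -9 + 3 = -6$)
$k = 4$ ($k = 3 + 1 = 4$)
$L{\left(N \right)} = - \frac{1}{2}$ ($L{\left(N \right)} = \frac{4 - 6}{4} = \frac{1}{4} \left(-2\right) = - \frac{1}{2}$)
$C{\left(o \right)} = o$
$34 \left(\left(0 - -8\right) + C{\left(L{\left(2 \right)} \right)}\right) = 34 \left(\left(0 - -8\right) - \frac{1}{2}\right) = 34 \left(\left(0 + 8\right) - \frac{1}{2}\right) = 34 \left(8 - \frac{1}{2}\right) = 34 \cdot \frac{15}{2} = 255$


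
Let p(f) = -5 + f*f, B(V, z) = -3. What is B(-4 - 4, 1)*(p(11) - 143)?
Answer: 81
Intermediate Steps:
p(f) = -5 + f**2
B(-4 - 4, 1)*(p(11) - 143) = -3*((-5 + 11**2) - 143) = -3*((-5 + 121) - 143) = -3*(116 - 143) = -3*(-27) = 81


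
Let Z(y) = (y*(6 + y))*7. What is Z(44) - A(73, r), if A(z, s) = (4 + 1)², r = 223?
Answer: 15375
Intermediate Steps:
A(z, s) = 25 (A(z, s) = 5² = 25)
Z(y) = 7*y*(6 + y)
Z(44) - A(73, r) = 7*44*(6 + 44) - 1*25 = 7*44*50 - 25 = 15400 - 25 = 15375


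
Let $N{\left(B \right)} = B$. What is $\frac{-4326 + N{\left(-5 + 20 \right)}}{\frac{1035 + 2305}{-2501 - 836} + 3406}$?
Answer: $- \frac{1598423}{1262498} \approx -1.2661$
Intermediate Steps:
$\frac{-4326 + N{\left(-5 + 20 \right)}}{\frac{1035 + 2305}{-2501 - 836} + 3406} = \frac{-4326 + \left(-5 + 20\right)}{\frac{1035 + 2305}{-2501 - 836} + 3406} = \frac{-4326 + 15}{\frac{3340}{-3337} + 3406} = - \frac{4311}{3340 \left(- \frac{1}{3337}\right) + 3406} = - \frac{4311}{- \frac{3340}{3337} + 3406} = - \frac{4311}{\frac{11362482}{3337}} = \left(-4311\right) \frac{3337}{11362482} = - \frac{1598423}{1262498}$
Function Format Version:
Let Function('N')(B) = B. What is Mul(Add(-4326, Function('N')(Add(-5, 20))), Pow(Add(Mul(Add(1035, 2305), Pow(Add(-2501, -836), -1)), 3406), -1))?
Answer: Rational(-1598423, 1262498) ≈ -1.2661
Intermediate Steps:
Mul(Add(-4326, Function('N')(Add(-5, 20))), Pow(Add(Mul(Add(1035, 2305), Pow(Add(-2501, -836), -1)), 3406), -1)) = Mul(Add(-4326, Add(-5, 20)), Pow(Add(Mul(Add(1035, 2305), Pow(Add(-2501, -836), -1)), 3406), -1)) = Mul(Add(-4326, 15), Pow(Add(Mul(3340, Pow(-3337, -1)), 3406), -1)) = Mul(-4311, Pow(Add(Mul(3340, Rational(-1, 3337)), 3406), -1)) = Mul(-4311, Pow(Add(Rational(-3340, 3337), 3406), -1)) = Mul(-4311, Pow(Rational(11362482, 3337), -1)) = Mul(-4311, Rational(3337, 11362482)) = Rational(-1598423, 1262498)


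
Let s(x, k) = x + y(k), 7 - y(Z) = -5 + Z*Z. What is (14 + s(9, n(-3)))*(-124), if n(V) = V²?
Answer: 5704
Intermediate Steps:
y(Z) = 12 - Z² (y(Z) = 7 - (-5 + Z*Z) = 7 - (-5 + Z²) = 7 + (5 - Z²) = 12 - Z²)
s(x, k) = 12 + x - k² (s(x, k) = x + (12 - k²) = 12 + x - k²)
(14 + s(9, n(-3)))*(-124) = (14 + (12 + 9 - ((-3)²)²))*(-124) = (14 + (12 + 9 - 1*9²))*(-124) = (14 + (12 + 9 - 1*81))*(-124) = (14 + (12 + 9 - 81))*(-124) = (14 - 60)*(-124) = -46*(-124) = 5704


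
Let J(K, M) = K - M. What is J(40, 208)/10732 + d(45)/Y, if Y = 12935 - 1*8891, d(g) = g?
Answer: -16371/3616684 ≈ -0.0045265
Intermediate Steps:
Y = 4044 (Y = 12935 - 8891 = 4044)
J(40, 208)/10732 + d(45)/Y = (40 - 1*208)/10732 + 45/4044 = (40 - 208)*(1/10732) + 45*(1/4044) = -168*1/10732 + 15/1348 = -42/2683 + 15/1348 = -16371/3616684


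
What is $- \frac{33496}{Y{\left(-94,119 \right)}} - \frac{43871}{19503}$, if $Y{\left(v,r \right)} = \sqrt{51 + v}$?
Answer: $- \frac{43871}{19503} + \frac{33496 i \sqrt{43}}{43} \approx -2.2495 + 5108.1 i$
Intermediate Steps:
$- \frac{33496}{Y{\left(-94,119 \right)}} - \frac{43871}{19503} = - \frac{33496}{\sqrt{51 - 94}} - \frac{43871}{19503} = - \frac{33496}{\sqrt{-43}} - \frac{43871}{19503} = - \frac{33496}{i \sqrt{43}} - \frac{43871}{19503} = - 33496 \left(- \frac{i \sqrt{43}}{43}\right) - \frac{43871}{19503} = \frac{33496 i \sqrt{43}}{43} - \frac{43871}{19503} = - \frac{43871}{19503} + \frac{33496 i \sqrt{43}}{43}$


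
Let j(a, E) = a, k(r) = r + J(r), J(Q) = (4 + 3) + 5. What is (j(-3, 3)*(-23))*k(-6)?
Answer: 414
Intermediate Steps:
J(Q) = 12 (J(Q) = 7 + 5 = 12)
k(r) = 12 + r (k(r) = r + 12 = 12 + r)
(j(-3, 3)*(-23))*k(-6) = (-3*(-23))*(12 - 6) = 69*6 = 414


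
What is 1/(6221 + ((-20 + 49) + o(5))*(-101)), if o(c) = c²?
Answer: 1/767 ≈ 0.0013038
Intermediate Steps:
1/(6221 + ((-20 + 49) + o(5))*(-101)) = 1/(6221 + ((-20 + 49) + 5²)*(-101)) = 1/(6221 + (29 + 25)*(-101)) = 1/(6221 + 54*(-101)) = 1/(6221 - 5454) = 1/767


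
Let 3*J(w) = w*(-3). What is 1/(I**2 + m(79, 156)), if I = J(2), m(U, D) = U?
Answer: 1/83 ≈ 0.012048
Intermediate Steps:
J(w) = -w (J(w) = (w*(-3))/3 = (-3*w)/3 = -w)
I = -2 (I = -1*2 = -2)
1/(I**2 + m(79, 156)) = 1/((-2)**2 + 79) = 1/(4 + 79) = 1/83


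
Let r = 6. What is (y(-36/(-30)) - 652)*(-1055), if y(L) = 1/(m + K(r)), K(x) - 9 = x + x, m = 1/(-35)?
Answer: 504852315/734 ≈ 6.8781e+5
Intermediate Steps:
m = -1/35 ≈ -0.028571
K(x) = 9 + 2*x (K(x) = 9 + (x + x) = 9 + 2*x)
y(L) = 35/734 (y(L) = 1/(-1/35 + (9 + 2*6)) = 1/(-1/35 + (9 + 12)) = 1/(-1/35 + 21) = 1/(734/35) = 35/734)
(y(-36/(-30)) - 652)*(-1055) = (35/734 - 652)*(-1055) = -478533/734*(-1055) = 504852315/734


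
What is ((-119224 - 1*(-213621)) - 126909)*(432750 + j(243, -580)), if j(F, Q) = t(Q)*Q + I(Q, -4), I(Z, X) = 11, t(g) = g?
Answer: -25006962432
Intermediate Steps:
j(F, Q) = 11 + Q² (j(F, Q) = Q*Q + 11 = Q² + 11 = 11 + Q²)
((-119224 - 1*(-213621)) - 126909)*(432750 + j(243, -580)) = ((-119224 - 1*(-213621)) - 126909)*(432750 + (11 + (-580)²)) = ((-119224 + 213621) - 126909)*(432750 + (11 + 336400)) = (94397 - 126909)*(432750 + 336411) = -32512*769161 = -25006962432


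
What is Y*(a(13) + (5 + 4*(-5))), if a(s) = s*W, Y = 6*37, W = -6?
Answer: -20646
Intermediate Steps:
Y = 222
a(s) = -6*s (a(s) = s*(-6) = -6*s)
Y*(a(13) + (5 + 4*(-5))) = 222*(-6*13 + (5 + 4*(-5))) = 222*(-78 + (5 - 20)) = 222*(-78 - 15) = 222*(-93) = -20646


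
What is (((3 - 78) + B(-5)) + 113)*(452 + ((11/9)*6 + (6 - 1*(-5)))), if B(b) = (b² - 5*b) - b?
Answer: 43741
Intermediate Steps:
B(b) = b² - 6*b
(((3 - 78) + B(-5)) + 113)*(452 + ((11/9)*6 + (6 - 1*(-5)))) = (((3 - 78) - 5*(-6 - 5)) + 113)*(452 + ((11/9)*6 + (6 - 1*(-5)))) = ((-75 - 5*(-11)) + 113)*(452 + ((11*(⅑))*6 + (6 + 5))) = ((-75 + 55) + 113)*(452 + ((11/9)*6 + 11)) = (-20 + 113)*(452 + (22/3 + 11)) = 93*(452 + 55/3) = 93*(1411/3) = 43741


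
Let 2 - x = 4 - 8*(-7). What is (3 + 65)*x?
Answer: -3944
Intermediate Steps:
x = -58 (x = 2 - (4 - 8*(-7)) = 2 - (4 + 56) = 2 - 1*60 = 2 - 60 = -58)
(3 + 65)*x = (3 + 65)*(-58) = 68*(-58) = -3944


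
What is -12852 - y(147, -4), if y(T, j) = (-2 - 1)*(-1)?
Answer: -12855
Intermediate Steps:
y(T, j) = 3 (y(T, j) = -3*(-1) = 3)
-12852 - y(147, -4) = -12852 - 1*3 = -12852 - 3 = -12855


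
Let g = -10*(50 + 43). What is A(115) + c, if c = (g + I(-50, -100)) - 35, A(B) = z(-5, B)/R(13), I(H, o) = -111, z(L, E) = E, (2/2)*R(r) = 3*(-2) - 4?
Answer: -2175/2 ≈ -1087.5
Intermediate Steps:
g = -930 (g = -10*93 = -930)
R(r) = -10 (R(r) = 3*(-2) - 4 = -6 - 4 = -10)
A(B) = -B/10 (A(B) = B/(-10) = B*(-⅒) = -B/10)
c = -1076 (c = (-930 - 111) - 35 = -1041 - 35 = -1076)
A(115) + c = -⅒*115 - 1076 = -23/2 - 1076 = -2175/2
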